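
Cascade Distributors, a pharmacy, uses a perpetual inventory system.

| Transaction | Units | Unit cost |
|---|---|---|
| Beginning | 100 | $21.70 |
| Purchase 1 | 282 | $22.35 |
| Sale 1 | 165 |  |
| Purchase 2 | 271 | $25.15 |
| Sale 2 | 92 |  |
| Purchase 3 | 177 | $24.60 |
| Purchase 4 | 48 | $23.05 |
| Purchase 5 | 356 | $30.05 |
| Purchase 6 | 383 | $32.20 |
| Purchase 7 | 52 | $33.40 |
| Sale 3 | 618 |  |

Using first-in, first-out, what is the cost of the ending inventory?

Sale 1 (165) [FIFO — oldest first]: 100 @ $21.70 + 65 @ $22.35 = $3,622.75
Sale 2 (92) [FIFO — oldest first]: 92 @ $22.35 = $2,056.20
Sale 3 (618) [FIFO — oldest first]: 125 @ $22.35 + 271 @ $25.15 + 177 @ $24.60 + 45 @ $23.05 = $15,000.85
Total COGS = $3,622.75 + $2,056.20 + $15,000.85 = $20,679.80
Ending inventory: 3 @ $23.05 + 356 @ $30.05 + 383 @ $32.20 + 52 @ $33.40 = $24,836.35

Ending inventory = $24,836.35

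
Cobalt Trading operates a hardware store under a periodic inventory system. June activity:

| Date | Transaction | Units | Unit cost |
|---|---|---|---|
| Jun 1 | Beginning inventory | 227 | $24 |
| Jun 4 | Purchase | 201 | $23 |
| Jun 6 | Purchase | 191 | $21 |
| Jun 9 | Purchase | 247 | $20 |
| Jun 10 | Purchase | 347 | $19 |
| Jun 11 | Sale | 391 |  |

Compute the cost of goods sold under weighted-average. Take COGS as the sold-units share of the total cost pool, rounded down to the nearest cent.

COGS = $8,256.77

Jun 11, sell 391: 391/1213 × $25,615.00 → $8,256.77
Ending inventory (cost pool remaining) = $17,358.23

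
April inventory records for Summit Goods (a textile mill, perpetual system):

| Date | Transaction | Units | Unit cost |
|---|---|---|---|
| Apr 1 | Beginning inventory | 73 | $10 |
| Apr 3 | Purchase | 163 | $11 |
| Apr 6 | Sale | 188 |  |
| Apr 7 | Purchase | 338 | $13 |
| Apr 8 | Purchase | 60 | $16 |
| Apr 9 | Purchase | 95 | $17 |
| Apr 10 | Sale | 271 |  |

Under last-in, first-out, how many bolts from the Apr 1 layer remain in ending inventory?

Apr 6, 188 sold [LIFO — newest first]: 163 @ $11 + 25 @ $10 = $2,043
Apr 10, 271 sold [LIFO — newest first]: 95 @ $17 + 60 @ $16 + 116 @ $13 = $4,083
Total COGS = $2,043 + $4,083 = $6,126
Ending inventory: 48 @ $10 + 222 @ $13 = $3,366

48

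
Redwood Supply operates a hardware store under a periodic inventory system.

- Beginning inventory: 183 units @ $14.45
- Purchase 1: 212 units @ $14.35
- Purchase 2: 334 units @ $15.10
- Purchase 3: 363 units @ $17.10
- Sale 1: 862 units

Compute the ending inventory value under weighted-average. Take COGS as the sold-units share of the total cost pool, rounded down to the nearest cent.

Sale 1, sell 862: 862/1092 × $16,937.25 → $13,369.88
Ending inventory (cost pool remaining) = $3,567.37
Check: goods available $16,937.25 = COGS $13,369.88 + ending $3,567.37

Ending inventory = $3,567.37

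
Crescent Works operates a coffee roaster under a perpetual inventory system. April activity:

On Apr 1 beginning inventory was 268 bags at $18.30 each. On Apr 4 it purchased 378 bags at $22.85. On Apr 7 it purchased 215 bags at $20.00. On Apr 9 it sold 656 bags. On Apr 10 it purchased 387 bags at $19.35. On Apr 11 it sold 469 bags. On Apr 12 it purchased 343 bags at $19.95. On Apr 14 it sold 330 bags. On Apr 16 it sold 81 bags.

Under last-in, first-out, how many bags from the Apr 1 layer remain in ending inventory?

55

Apr 9, 656 sold [LIFO — newest first]: 215 @ $20.00 + 378 @ $22.85 + 63 @ $18.30 = $14,090.20
Apr 11, 469 sold [LIFO — newest first]: 387 @ $19.35 + 82 @ $18.30 = $8,989.05
Apr 14, 330 sold [LIFO — newest first]: 330 @ $19.95 = $6,583.50
Apr 16, 81 sold [LIFO — newest first]: 13 @ $19.95 + 68 @ $18.30 = $1,503.75
Total COGS = $14,090.20 + $8,989.05 + $6,583.50 + $1,503.75 = $31,166.50
Ending inventory: 55 @ $18.30 = $1,006.50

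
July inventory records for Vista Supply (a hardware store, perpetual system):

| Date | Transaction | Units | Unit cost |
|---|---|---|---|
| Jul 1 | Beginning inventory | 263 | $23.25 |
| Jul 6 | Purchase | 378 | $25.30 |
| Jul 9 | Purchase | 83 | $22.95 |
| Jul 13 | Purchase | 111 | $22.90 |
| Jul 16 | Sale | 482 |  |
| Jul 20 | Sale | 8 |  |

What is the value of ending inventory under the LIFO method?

Ending inventory = $8,189.35

Jul 16, 482 sold [LIFO — newest first]: 111 @ $22.90 + 83 @ $22.95 + 288 @ $25.30 = $11,733.15
Jul 20, 8 sold [LIFO — newest first]: 8 @ $25.30 = $202.40
Total COGS = $11,733.15 + $202.40 = $11,935.55
Ending inventory: 263 @ $23.25 + 82 @ $25.30 = $8,189.35
Check: goods available $20,124.90 = COGS $11,935.55 + ending $8,189.35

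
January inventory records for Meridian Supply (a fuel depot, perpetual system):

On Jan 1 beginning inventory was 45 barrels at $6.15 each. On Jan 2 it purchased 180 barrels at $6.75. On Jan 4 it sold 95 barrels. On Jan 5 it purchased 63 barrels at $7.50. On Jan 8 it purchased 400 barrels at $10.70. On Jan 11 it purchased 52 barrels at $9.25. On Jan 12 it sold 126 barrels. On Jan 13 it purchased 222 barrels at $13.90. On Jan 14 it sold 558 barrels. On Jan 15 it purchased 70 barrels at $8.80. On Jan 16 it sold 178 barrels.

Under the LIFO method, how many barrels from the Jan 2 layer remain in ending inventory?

Jan 4, 95 sold [LIFO — newest first]: 95 @ $6.75 = $641.25
Jan 12, 126 sold [LIFO — newest first]: 52 @ $9.25 + 74 @ $10.70 = $1,272.80
Jan 14, 558 sold [LIFO — newest first]: 222 @ $13.90 + 326 @ $10.70 + 10 @ $7.50 = $6,649.00
Jan 16, 178 sold [LIFO — newest first]: 70 @ $8.80 + 53 @ $7.50 + 55 @ $6.75 = $1,384.75
Total COGS = $641.25 + $1,272.80 + $6,649.00 + $1,384.75 = $9,947.80
Ending inventory: 45 @ $6.15 + 30 @ $6.75 = $479.25

30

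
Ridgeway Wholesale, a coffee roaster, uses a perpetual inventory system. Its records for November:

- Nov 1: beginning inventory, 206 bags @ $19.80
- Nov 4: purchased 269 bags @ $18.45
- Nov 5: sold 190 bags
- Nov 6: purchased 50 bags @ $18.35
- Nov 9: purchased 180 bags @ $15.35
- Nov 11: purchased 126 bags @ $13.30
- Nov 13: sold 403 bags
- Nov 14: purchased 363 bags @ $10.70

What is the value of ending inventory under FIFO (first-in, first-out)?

Ending inventory = $7,279.10

Nov 5, 190 sold [FIFO — oldest first]: 190 @ $19.80 = $3,762.00
Nov 13, 403 sold [FIFO — oldest first]: 16 @ $19.80 + 269 @ $18.45 + 50 @ $18.35 + 68 @ $15.35 = $7,241.15
Total COGS = $3,762.00 + $7,241.15 = $11,003.15
Ending inventory: 112 @ $15.35 + 126 @ $13.30 + 363 @ $10.70 = $7,279.10
Check: goods available $18,282.25 = COGS $11,003.15 + ending $7,279.10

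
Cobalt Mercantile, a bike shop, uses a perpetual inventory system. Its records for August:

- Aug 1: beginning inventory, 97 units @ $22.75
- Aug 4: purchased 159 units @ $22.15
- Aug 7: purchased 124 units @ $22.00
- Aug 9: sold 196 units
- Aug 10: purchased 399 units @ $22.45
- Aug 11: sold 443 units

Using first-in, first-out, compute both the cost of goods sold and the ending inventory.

Aug 9, 196 sold [FIFO — oldest first]: 97 @ $22.75 + 99 @ $22.15 = $4,399.60
Aug 11, 443 sold [FIFO — oldest first]: 60 @ $22.15 + 124 @ $22.00 + 259 @ $22.45 = $9,871.55
Total COGS = $4,399.60 + $9,871.55 = $14,271.15
Ending inventory: 140 @ $22.45 = $3,143.00

COGS = $14,271.15; ending inventory = $3,143.00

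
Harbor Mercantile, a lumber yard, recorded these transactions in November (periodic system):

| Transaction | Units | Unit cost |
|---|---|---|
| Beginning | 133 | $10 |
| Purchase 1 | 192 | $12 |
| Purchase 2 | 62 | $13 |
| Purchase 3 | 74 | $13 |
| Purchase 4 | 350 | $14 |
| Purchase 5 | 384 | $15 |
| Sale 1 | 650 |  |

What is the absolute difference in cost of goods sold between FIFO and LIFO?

FIFO COGS: 133 @ $10 + 192 @ $12 + 62 @ $13 + 74 @ $13 + 189 @ $14 = $8,048
LIFO COGS: 384 @ $15 + 266 @ $14 = $9,484
Difference = |$8,048 − $9,484| = $1,436

$1,436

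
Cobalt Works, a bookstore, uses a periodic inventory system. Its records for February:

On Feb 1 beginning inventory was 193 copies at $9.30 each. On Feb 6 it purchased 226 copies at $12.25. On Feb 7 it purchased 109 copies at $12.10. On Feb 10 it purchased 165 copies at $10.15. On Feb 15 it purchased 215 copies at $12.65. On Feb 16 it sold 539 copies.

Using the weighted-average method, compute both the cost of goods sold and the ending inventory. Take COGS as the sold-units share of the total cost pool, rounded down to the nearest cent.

Feb 16, sell 539: 539/908 × $10,276.80 → $6,100.43
Ending inventory (cost pool remaining) = $4,176.37

COGS = $6,100.43; ending inventory = $4,176.37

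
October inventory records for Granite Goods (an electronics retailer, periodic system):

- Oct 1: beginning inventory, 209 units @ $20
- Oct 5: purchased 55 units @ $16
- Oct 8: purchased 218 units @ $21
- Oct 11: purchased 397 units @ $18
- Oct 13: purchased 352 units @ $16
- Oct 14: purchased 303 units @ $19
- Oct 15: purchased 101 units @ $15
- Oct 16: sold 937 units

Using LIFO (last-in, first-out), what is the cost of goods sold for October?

Oct 16, 937 sold [LIFO — newest first]: 101 @ $15 + 303 @ $19 + 352 @ $16 + 181 @ $18 = $16,162
Ending inventory: 209 @ $20 + 55 @ $16 + 218 @ $21 + 216 @ $18 = $13,526

COGS = $16,162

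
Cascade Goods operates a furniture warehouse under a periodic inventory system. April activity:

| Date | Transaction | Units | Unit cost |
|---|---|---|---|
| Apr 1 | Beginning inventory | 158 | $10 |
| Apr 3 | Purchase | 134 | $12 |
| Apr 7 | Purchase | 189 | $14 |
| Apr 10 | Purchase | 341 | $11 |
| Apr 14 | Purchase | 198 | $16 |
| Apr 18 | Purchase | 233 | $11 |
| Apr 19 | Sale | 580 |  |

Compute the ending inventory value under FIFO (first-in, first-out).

Ending inventory = $8,393

Apr 19, 580 sold [FIFO — oldest first]: 158 @ $10 + 134 @ $12 + 189 @ $14 + 99 @ $11 = $6,923
Ending inventory: 242 @ $11 + 198 @ $16 + 233 @ $11 = $8,393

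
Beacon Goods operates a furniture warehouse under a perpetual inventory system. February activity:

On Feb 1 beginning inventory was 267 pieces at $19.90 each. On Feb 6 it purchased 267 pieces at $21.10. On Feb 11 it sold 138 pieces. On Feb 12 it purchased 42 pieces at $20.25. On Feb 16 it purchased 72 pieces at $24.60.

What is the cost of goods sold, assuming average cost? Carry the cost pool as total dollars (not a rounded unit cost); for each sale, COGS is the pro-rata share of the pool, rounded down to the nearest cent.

After Feb 1: 267 on hand, pool $5,313.30 (≈ $19.9000 each)
After Feb 6: 534 on hand, pool $10,947.00 (≈ $20.5000 each)
Feb 11, sell 138: 138/534 × $10,947.00 → $2,829.00
After Feb 12: 438 on hand, pool $8,968.50 (≈ $20.4760 each)
After Feb 16: 510 on hand, pool $10,739.70 (≈ $21.0582 each)
Ending inventory (cost pool remaining) = $10,739.70
Check: goods available $13,568.70 = COGS $2,829.00 + ending $10,739.70

COGS = $2,829.00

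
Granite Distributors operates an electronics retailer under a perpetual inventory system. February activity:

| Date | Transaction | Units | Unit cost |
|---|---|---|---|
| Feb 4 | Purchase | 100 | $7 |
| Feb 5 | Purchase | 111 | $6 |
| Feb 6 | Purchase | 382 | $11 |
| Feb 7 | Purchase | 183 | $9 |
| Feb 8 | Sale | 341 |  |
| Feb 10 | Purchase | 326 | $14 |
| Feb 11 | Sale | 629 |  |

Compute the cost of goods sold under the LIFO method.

COGS = $10,887

Feb 8, 341 sold [LIFO — newest first]: 183 @ $9 + 158 @ $11 = $3,385
Feb 11, 629 sold [LIFO — newest first]: 326 @ $14 + 224 @ $11 + 79 @ $6 = $7,502
Total COGS = $3,385 + $7,502 = $10,887
Ending inventory: 100 @ $7 + 32 @ $6 = $892
Check: goods available $11,779 = COGS $10,887 + ending $892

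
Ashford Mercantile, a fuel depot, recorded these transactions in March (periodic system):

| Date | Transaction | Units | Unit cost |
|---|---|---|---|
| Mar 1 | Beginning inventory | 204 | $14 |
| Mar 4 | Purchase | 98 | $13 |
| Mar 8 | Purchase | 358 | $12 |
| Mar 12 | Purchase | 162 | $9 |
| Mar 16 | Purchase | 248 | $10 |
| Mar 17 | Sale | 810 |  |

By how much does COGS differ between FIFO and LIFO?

FIFO COGS: 204 @ $14 + 98 @ $13 + 358 @ $12 + 150 @ $9 = $9,776
LIFO COGS: 248 @ $10 + 162 @ $9 + 358 @ $12 + 42 @ $13 = $8,780
Difference = |$9,776 − $8,780| = $996

$996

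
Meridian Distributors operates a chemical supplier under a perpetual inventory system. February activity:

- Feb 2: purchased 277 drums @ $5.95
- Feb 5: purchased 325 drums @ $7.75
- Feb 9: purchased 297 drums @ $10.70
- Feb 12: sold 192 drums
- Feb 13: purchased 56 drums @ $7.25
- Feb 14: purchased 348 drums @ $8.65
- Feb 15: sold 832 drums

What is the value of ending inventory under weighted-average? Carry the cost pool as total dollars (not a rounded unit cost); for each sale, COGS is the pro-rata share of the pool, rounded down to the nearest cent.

After Feb 2: 277 on hand, pool $1,648.15 (≈ $5.9500 each)
After Feb 5: 602 on hand, pool $4,166.90 (≈ $6.9218 each)
After Feb 9: 899 on hand, pool $7,344.80 (≈ $8.1700 each)
Feb 12, sell 192: 192/899 × $7,344.80 → $1,568.63
After Feb 13: 763 on hand, pool $6,182.17 (≈ $8.1025 each)
After Feb 14: 1111 on hand, pool $9,192.37 (≈ $8.2740 each)
Feb 15, sell 832: 832/1111 × $9,192.37 → $6,883.93
Total COGS = $1,568.63 + $6,883.93 = $8,452.56
Ending inventory (cost pool remaining) = $2,308.44

Ending inventory = $2,308.44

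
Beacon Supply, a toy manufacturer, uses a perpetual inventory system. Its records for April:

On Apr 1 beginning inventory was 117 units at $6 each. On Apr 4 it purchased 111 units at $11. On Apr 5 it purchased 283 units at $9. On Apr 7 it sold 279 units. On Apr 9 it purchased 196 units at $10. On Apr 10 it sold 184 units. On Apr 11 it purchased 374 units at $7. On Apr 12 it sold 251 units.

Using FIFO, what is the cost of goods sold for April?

COGS = $6,479

Apr 7, 279 sold [FIFO — oldest first]: 117 @ $6 + 111 @ $11 + 51 @ $9 = $2,382
Apr 10, 184 sold [FIFO — oldest first]: 184 @ $9 = $1,656
Apr 12, 251 sold [FIFO — oldest first]: 48 @ $9 + 196 @ $10 + 7 @ $7 = $2,441
Total COGS = $2,382 + $1,656 + $2,441 = $6,479
Ending inventory: 367 @ $7 = $2,569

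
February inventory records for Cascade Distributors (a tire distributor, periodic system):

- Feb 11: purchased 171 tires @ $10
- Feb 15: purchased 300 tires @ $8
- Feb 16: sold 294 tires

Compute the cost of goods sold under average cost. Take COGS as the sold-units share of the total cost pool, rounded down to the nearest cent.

Feb 16, sell 294: 294/471 × $4,110.00 → $2,565.47
Ending inventory (cost pool remaining) = $1,544.53

COGS = $2,565.47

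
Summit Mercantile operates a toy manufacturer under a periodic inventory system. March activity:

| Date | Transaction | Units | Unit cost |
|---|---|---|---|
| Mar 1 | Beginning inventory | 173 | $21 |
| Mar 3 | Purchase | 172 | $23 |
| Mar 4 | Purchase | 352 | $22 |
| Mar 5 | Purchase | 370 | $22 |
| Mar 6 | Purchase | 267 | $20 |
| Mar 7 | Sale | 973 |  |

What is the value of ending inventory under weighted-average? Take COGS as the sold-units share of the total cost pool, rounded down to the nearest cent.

Mar 7, sell 973: 973/1334 × $28,813.00 → $21,015.77
Ending inventory (cost pool remaining) = $7,797.23
Check: goods available $28,813.00 = COGS $21,015.77 + ending $7,797.23

Ending inventory = $7,797.23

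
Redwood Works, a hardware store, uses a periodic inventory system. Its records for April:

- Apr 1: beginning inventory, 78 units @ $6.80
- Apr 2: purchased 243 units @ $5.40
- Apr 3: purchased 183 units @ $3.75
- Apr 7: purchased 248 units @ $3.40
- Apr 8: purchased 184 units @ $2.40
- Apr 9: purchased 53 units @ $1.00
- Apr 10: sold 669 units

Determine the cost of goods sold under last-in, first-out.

COGS = $2,029.45

Apr 10, 669 sold [LIFO — newest first]: 53 @ $1.00 + 184 @ $2.40 + 248 @ $3.40 + 183 @ $3.75 + 1 @ $5.40 = $2,029.45
Ending inventory: 78 @ $6.80 + 242 @ $5.40 = $1,837.20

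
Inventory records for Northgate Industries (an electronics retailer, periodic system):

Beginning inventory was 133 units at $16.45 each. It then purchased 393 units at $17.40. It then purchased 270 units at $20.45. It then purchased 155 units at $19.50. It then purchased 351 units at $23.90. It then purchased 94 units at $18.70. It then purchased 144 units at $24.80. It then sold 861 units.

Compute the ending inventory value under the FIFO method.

Ending inventory = $15,472.90

Sale 1 (861) [FIFO — oldest first]: 133 @ $16.45 + 393 @ $17.40 + 270 @ $20.45 + 65 @ $19.50 = $15,815.05
Ending inventory: 90 @ $19.50 + 351 @ $23.90 + 94 @ $18.70 + 144 @ $24.80 = $15,472.90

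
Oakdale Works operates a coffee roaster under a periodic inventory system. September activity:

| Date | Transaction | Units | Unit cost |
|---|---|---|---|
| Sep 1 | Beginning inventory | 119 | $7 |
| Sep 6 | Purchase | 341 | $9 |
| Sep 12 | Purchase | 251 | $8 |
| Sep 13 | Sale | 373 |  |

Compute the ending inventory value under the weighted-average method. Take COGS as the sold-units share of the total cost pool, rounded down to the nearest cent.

Sep 13, sell 373: 373/711 × $5,910.00 → $3,100.46
Ending inventory (cost pool remaining) = $2,809.54
Check: goods available $5,910.00 = COGS $3,100.46 + ending $2,809.54

Ending inventory = $2,809.54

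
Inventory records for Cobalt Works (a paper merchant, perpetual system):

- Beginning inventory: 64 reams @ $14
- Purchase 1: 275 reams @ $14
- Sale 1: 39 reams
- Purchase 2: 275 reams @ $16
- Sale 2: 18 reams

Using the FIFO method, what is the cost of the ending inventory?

Ending inventory = $8,348

Sale 1 (39) [FIFO — oldest first]: 39 @ $14 = $546
Sale 2 (18) [FIFO — oldest first]: 18 @ $14 = $252
Total COGS = $546 + $252 = $798
Ending inventory: 7 @ $14 + 275 @ $14 + 275 @ $16 = $8,348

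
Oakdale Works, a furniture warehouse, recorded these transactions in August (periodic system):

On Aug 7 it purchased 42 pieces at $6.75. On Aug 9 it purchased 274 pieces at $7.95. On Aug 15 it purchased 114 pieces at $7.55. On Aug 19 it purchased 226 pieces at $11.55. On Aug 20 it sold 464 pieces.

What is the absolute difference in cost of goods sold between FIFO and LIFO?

FIFO COGS: 42 @ $6.75 + 274 @ $7.95 + 114 @ $7.55 + 34 @ $11.55 = $3,715.20
LIFO COGS: 226 @ $11.55 + 114 @ $7.55 + 124 @ $7.95 = $4,456.80
Difference = |$3,715.20 − $4,456.80| = $741.60

$741.60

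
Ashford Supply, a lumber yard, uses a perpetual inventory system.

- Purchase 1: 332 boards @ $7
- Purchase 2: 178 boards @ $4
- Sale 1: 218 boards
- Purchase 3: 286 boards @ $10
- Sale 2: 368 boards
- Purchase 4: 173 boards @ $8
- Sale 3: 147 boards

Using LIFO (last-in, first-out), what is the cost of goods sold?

Sale 1 (218) [LIFO — newest first]: 178 @ $4 + 40 @ $7 = $992
Sale 2 (368) [LIFO — newest first]: 286 @ $10 + 82 @ $7 = $3,434
Sale 3 (147) [LIFO — newest first]: 147 @ $8 = $1,176
Total COGS = $992 + $3,434 + $1,176 = $5,602
Ending inventory: 210 @ $7 + 26 @ $8 = $1,678

COGS = $5,602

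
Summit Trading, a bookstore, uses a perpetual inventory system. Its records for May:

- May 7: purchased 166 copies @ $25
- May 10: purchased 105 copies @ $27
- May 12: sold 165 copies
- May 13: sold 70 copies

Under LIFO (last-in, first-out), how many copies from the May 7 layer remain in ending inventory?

36

May 12, 165 sold [LIFO — newest first]: 105 @ $27 + 60 @ $25 = $4,335
May 13, 70 sold [LIFO — newest first]: 70 @ $25 = $1,750
Total COGS = $4,335 + $1,750 = $6,085
Ending inventory: 36 @ $25 = $900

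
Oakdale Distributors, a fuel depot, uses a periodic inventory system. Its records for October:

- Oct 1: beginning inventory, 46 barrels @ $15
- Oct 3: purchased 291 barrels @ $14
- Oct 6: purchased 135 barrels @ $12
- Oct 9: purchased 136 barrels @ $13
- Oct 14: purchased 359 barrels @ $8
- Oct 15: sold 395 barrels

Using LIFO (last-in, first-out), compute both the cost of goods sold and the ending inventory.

Oct 15, 395 sold [LIFO — newest first]: 359 @ $8 + 36 @ $13 = $3,340
Ending inventory: 46 @ $15 + 291 @ $14 + 135 @ $12 + 100 @ $13 = $7,684

COGS = $3,340; ending inventory = $7,684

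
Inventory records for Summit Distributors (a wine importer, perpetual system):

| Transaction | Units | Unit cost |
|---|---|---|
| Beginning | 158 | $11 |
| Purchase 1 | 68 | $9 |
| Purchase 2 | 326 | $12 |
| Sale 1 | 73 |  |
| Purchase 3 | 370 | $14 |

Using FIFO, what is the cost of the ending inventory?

Ending inventory = $10,639

Sale 1 (73) [FIFO — oldest first]: 73 @ $11 = $803
Ending inventory: 85 @ $11 + 68 @ $9 + 326 @ $12 + 370 @ $14 = $10,639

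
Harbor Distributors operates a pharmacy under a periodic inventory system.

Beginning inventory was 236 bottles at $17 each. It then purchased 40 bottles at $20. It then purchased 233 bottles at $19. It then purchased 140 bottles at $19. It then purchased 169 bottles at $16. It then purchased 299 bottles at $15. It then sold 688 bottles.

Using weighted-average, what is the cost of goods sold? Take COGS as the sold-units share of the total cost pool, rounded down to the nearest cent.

Sale 1, sell 688: 688/1117 × $19,088.00 → $11,756.97
Ending inventory (cost pool remaining) = $7,331.03

COGS = $11,756.97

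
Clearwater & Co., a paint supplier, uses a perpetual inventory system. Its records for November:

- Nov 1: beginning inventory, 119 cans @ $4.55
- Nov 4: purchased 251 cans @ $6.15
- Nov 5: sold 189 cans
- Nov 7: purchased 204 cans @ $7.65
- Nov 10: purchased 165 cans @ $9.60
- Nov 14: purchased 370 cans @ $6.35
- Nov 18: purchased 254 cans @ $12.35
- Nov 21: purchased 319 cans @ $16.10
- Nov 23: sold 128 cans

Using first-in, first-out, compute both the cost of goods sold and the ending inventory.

COGS = $1,759.15; ending inventory = $14,092.85

Nov 5, 189 sold [FIFO — oldest first]: 119 @ $4.55 + 70 @ $6.15 = $971.95
Nov 23, 128 sold [FIFO — oldest first]: 128 @ $6.15 = $787.20
Total COGS = $971.95 + $787.20 = $1,759.15
Ending inventory: 53 @ $6.15 + 204 @ $7.65 + 165 @ $9.60 + 370 @ $6.35 + 254 @ $12.35 + 319 @ $16.10 = $14,092.85
Check: goods available $15,852.00 = COGS $1,759.15 + ending $14,092.85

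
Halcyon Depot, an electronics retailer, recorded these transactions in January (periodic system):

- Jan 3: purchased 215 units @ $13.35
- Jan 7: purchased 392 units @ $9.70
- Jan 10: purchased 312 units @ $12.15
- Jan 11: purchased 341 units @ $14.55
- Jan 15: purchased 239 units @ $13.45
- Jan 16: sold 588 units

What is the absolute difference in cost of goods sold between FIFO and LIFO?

FIFO COGS: 215 @ $13.35 + 373 @ $9.70 = $6,488.35
LIFO COGS: 239 @ $13.45 + 341 @ $14.55 + 8 @ $12.15 = $8,273.30
Difference = |$6,488.35 − $8,273.30| = $1,784.95

$1,784.95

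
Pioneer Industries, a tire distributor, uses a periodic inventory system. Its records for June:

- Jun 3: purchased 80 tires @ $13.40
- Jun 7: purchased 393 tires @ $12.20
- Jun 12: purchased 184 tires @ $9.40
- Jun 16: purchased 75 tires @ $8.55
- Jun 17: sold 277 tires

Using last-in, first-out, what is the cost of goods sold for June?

COGS = $2,590.45

Jun 17, 277 sold [LIFO — newest first]: 75 @ $8.55 + 184 @ $9.40 + 18 @ $12.20 = $2,590.45
Ending inventory: 80 @ $13.40 + 375 @ $12.20 = $5,647.00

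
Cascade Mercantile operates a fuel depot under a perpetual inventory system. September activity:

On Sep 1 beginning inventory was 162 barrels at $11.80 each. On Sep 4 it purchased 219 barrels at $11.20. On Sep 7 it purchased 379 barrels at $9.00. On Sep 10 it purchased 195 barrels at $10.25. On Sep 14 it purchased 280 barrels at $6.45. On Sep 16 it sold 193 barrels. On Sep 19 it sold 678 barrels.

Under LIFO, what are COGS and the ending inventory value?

COGS = $7,406.15; ending inventory = $4,174.00

Sep 16, 193 sold [LIFO — newest first]: 193 @ $6.45 = $1,244.85
Sep 19, 678 sold [LIFO — newest first]: 87 @ $6.45 + 195 @ $10.25 + 379 @ $9.00 + 17 @ $11.20 = $6,161.30
Total COGS = $1,244.85 + $6,161.30 = $7,406.15
Ending inventory: 162 @ $11.80 + 202 @ $11.20 = $4,174.00
Check: goods available $11,580.15 = COGS $7,406.15 + ending $4,174.00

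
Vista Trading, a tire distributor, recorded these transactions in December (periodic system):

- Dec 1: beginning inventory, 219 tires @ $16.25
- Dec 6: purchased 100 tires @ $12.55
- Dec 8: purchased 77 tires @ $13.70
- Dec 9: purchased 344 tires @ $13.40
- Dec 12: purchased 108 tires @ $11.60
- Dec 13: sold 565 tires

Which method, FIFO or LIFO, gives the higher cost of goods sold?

FIFO COGS: 219 @ $16.25 + 100 @ $12.55 + 77 @ $13.70 + 169 @ $13.40 = $8,133.25
LIFO COGS: 108 @ $11.60 + 344 @ $13.40 + 77 @ $13.70 + 36 @ $12.55 = $7,369.10

FIFO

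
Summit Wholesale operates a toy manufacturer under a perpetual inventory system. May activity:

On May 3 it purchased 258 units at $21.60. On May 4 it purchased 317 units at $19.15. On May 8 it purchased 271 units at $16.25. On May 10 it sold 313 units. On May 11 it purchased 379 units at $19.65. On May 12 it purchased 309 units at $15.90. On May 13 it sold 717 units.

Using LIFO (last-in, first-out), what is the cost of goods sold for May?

COGS = $18,123.85

May 10, 313 sold [LIFO — newest first]: 271 @ $16.25 + 42 @ $19.15 = $5,208.05
May 13, 717 sold [LIFO — newest first]: 309 @ $15.90 + 379 @ $19.65 + 29 @ $19.15 = $12,915.80
Total COGS = $5,208.05 + $12,915.80 = $18,123.85
Ending inventory: 258 @ $21.60 + 246 @ $19.15 = $10,283.70
Check: goods available $28,407.55 = COGS $18,123.85 + ending $10,283.70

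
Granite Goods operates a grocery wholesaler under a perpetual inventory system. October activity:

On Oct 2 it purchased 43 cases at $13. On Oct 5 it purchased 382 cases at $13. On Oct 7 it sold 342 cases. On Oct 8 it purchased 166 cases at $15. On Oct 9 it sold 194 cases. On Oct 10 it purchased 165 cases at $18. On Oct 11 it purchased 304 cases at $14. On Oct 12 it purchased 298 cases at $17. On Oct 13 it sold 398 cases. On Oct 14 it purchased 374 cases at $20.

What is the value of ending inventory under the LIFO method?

Oct 7, 342 sold [LIFO — newest first]: 342 @ $13 = $4,446
Oct 9, 194 sold [LIFO — newest first]: 166 @ $15 + 28 @ $13 = $2,854
Oct 13, 398 sold [LIFO — newest first]: 298 @ $17 + 100 @ $14 = $6,466
Total COGS = $4,446 + $2,854 + $6,466 = $13,766
Ending inventory: 43 @ $13 + 12 @ $13 + 165 @ $18 + 204 @ $14 + 374 @ $20 = $14,021

Ending inventory = $14,021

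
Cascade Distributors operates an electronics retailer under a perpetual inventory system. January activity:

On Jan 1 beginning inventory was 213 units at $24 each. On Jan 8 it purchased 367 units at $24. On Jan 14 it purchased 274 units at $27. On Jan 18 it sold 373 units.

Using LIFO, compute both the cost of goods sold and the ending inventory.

COGS = $9,774; ending inventory = $11,544

Jan 18, 373 sold [LIFO — newest first]: 274 @ $27 + 99 @ $24 = $9,774
Ending inventory: 213 @ $24 + 268 @ $24 = $11,544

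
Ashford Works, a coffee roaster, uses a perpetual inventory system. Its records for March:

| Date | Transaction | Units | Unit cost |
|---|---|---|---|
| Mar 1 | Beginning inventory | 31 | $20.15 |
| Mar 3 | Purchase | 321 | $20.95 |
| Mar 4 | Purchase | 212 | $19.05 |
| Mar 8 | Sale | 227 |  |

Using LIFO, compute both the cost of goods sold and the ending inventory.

COGS = $4,352.85; ending inventory = $7,035.35

Mar 8, 227 sold [LIFO — newest first]: 212 @ $19.05 + 15 @ $20.95 = $4,352.85
Ending inventory: 31 @ $20.15 + 306 @ $20.95 = $7,035.35
Check: goods available $11,388.20 = COGS $4,352.85 + ending $7,035.35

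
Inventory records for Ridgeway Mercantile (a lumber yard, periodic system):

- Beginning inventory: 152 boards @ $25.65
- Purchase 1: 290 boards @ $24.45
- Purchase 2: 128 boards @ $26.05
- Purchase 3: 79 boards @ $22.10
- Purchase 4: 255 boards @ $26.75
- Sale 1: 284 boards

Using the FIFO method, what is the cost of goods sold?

COGS = $7,126.20

Sale 1 (284) [FIFO — oldest first]: 152 @ $25.65 + 132 @ $24.45 = $7,126.20
Ending inventory: 158 @ $24.45 + 128 @ $26.05 + 79 @ $22.10 + 255 @ $26.75 = $15,764.65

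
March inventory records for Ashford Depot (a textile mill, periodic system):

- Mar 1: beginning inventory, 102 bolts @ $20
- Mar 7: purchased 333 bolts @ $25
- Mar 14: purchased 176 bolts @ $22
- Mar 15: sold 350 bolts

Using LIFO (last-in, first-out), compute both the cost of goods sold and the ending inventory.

COGS = $8,222; ending inventory = $6,015

Mar 15, 350 sold [LIFO — newest first]: 176 @ $22 + 174 @ $25 = $8,222
Ending inventory: 102 @ $20 + 159 @ $25 = $6,015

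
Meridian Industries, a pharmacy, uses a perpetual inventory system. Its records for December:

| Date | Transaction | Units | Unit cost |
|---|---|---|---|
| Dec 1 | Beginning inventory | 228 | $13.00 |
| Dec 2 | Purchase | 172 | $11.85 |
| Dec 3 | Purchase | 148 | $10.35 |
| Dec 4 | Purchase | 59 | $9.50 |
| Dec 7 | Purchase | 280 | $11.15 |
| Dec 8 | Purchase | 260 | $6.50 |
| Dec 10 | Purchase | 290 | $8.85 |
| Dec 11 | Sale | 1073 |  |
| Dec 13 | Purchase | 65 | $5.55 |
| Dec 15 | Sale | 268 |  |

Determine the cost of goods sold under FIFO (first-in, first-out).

COGS = $13,623.40

Dec 11, 1073 sold [FIFO — oldest first]: 228 @ $13.00 + 172 @ $11.85 + 148 @ $10.35 + 59 @ $9.50 + 280 @ $11.15 + 186 @ $6.50 = $11,425.50
Dec 15, 268 sold [FIFO — oldest first]: 74 @ $6.50 + 194 @ $8.85 = $2,197.90
Total COGS = $11,425.50 + $2,197.90 = $13,623.40
Ending inventory: 96 @ $8.85 + 65 @ $5.55 = $1,210.35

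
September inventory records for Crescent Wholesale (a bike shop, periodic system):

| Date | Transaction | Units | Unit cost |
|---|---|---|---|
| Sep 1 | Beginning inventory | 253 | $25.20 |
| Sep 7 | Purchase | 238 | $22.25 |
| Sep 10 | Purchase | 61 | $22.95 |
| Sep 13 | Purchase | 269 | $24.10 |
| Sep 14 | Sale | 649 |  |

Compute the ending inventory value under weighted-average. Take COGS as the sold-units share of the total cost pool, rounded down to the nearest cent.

Ending inventory = $4,096.57

Sep 14, sell 649: 649/821 × $19,553.95 → $15,457.38
Ending inventory (cost pool remaining) = $4,096.57
Check: goods available $19,553.95 = COGS $15,457.38 + ending $4,096.57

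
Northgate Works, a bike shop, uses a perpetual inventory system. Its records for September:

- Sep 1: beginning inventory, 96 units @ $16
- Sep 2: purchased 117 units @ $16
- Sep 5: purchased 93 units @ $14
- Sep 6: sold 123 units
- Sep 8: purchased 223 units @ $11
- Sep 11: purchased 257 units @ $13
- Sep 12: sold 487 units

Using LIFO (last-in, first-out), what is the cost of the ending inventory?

Ending inventory = $2,816

Sep 6, 123 sold [LIFO — newest first]: 93 @ $14 + 30 @ $16 = $1,782
Sep 12, 487 sold [LIFO — newest first]: 257 @ $13 + 223 @ $11 + 7 @ $16 = $5,906
Total COGS = $1,782 + $5,906 = $7,688
Ending inventory: 96 @ $16 + 80 @ $16 = $2,816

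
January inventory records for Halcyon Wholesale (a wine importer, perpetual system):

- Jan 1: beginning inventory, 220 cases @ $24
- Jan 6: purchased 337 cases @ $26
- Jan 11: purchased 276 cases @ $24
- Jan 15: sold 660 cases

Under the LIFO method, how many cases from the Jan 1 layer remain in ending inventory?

Jan 15, 660 sold [LIFO — newest first]: 276 @ $24 + 337 @ $26 + 47 @ $24 = $16,514
Ending inventory: 173 @ $24 = $4,152

173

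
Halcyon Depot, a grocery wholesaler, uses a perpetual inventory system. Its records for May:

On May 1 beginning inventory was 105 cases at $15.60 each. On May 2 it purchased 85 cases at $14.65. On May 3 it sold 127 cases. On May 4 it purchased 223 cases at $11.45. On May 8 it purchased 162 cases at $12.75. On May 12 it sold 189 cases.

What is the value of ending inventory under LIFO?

Ending inventory = $3,227.00

May 3, 127 sold [LIFO — newest first]: 85 @ $14.65 + 42 @ $15.60 = $1,900.45
May 12, 189 sold [LIFO — newest first]: 162 @ $12.75 + 27 @ $11.45 = $2,374.65
Total COGS = $1,900.45 + $2,374.65 = $4,275.10
Ending inventory: 63 @ $15.60 + 196 @ $11.45 = $3,227.00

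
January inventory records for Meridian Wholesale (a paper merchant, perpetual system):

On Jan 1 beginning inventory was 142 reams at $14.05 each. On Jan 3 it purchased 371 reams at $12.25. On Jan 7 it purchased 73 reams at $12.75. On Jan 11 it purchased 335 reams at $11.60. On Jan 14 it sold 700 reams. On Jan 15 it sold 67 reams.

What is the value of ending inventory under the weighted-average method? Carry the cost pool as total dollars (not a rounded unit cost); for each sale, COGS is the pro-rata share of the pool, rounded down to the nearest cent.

Ending inventory = $1,898.94

After Jan 1: 142 on hand, pool $1,995.10 (≈ $14.0500 each)
After Jan 3: 513 on hand, pool $6,539.85 (≈ $12.7482 each)
After Jan 7: 586 on hand, pool $7,470.60 (≈ $12.7485 each)
After Jan 11: 921 on hand, pool $11,356.60 (≈ $12.3307 each)
Jan 14, sell 700: 700/921 × $11,356.60 → $8,631.50
Jan 15, sell 67: 67/221 × $2,725.10 → $826.16
Total COGS = $8,631.50 + $826.16 = $9,457.66
Ending inventory (cost pool remaining) = $1,898.94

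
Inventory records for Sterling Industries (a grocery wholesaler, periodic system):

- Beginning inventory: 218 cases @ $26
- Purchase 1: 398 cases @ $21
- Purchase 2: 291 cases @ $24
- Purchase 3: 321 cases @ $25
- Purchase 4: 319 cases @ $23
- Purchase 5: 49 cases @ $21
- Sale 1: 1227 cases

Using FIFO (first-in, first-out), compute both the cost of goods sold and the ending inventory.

COGS = $29,010; ending inventory = $8,391

Sale 1 (1227) [FIFO — oldest first]: 218 @ $26 + 398 @ $21 + 291 @ $24 + 320 @ $25 = $29,010
Ending inventory: 1 @ $25 + 319 @ $23 + 49 @ $21 = $8,391
Check: goods available $37,401 = COGS $29,010 + ending $8,391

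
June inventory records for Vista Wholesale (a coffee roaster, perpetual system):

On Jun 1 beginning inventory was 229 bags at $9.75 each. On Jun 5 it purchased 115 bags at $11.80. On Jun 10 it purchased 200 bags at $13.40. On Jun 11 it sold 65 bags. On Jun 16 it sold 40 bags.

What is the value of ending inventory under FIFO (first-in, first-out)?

Ending inventory = $5,246.00

Jun 11, 65 sold [FIFO — oldest first]: 65 @ $9.75 = $633.75
Jun 16, 40 sold [FIFO — oldest first]: 40 @ $9.75 = $390.00
Total COGS = $633.75 + $390.00 = $1,023.75
Ending inventory: 124 @ $9.75 + 115 @ $11.80 + 200 @ $13.40 = $5,246.00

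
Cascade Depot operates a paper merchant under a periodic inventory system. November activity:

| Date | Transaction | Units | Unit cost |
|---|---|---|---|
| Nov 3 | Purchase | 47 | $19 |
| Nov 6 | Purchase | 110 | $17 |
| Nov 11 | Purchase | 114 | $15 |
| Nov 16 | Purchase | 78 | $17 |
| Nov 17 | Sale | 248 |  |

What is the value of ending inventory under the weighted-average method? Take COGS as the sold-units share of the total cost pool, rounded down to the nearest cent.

Nov 17, sell 248: 248/349 × $5,799.00 → $4,120.77
Ending inventory (cost pool remaining) = $1,678.23

Ending inventory = $1,678.23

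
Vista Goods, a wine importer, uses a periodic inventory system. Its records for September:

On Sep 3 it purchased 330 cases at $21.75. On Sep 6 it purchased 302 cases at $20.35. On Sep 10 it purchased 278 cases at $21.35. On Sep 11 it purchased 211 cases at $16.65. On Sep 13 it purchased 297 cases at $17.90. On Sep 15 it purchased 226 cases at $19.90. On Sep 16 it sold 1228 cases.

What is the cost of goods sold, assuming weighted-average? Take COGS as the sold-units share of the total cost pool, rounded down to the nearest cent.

Sep 16, sell 1228: 1228/1644 × $32,585.35 → $24,339.90
Ending inventory (cost pool remaining) = $8,245.45
Check: goods available $32,585.35 = COGS $24,339.90 + ending $8,245.45

COGS = $24,339.90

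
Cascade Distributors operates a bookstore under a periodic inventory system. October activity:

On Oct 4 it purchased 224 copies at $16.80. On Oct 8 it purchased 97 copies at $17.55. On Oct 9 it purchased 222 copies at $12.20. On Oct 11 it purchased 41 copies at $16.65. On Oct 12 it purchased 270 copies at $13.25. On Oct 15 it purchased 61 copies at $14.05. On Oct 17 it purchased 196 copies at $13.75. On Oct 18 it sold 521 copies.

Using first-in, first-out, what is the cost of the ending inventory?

Ending inventory = $8,080.60

Oct 18, 521 sold [FIFO — oldest first]: 224 @ $16.80 + 97 @ $17.55 + 200 @ $12.20 = $7,905.55
Ending inventory: 22 @ $12.20 + 41 @ $16.65 + 270 @ $13.25 + 61 @ $14.05 + 196 @ $13.75 = $8,080.60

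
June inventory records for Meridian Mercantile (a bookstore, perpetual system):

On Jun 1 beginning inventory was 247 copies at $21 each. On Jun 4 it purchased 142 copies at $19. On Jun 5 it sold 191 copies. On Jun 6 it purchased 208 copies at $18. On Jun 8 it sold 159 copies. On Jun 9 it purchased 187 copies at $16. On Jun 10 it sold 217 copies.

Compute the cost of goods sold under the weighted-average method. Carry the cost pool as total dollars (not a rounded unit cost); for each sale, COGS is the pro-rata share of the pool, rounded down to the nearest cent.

COGS = $10,765.28

After Jun 1: 247 on hand, pool $5,187.00 (≈ $21.0000 each)
After Jun 4: 389 on hand, pool $7,885.00 (≈ $20.2699 each)
Jun 5, sell 191: 191/389 × $7,885.00 → $3,871.55
After Jun 6: 406 on hand, pool $7,757.45 (≈ $19.1070 each)
Jun 8, sell 159: 159/406 × $7,757.45 → $3,038.01
After Jun 9: 434 on hand, pool $7,711.44 (≈ $17.7683 each)
Jun 10, sell 217: 217/434 × $7,711.44 → $3,855.72
Total COGS = $3,871.55 + $3,038.01 + $3,855.72 = $10,765.28
Ending inventory (cost pool remaining) = $3,855.72
Check: goods available $14,621.00 = COGS $10,765.28 + ending $3,855.72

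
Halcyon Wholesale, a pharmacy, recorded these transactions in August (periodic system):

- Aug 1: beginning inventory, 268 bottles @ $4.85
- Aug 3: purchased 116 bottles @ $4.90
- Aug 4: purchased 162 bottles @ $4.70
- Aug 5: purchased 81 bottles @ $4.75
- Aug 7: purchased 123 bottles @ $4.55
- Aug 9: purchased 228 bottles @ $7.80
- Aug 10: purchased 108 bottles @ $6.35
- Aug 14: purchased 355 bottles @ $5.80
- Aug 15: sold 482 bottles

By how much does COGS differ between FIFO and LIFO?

FIFO COGS: 268 @ $4.85 + 116 @ $4.90 + 98 @ $4.70 = $2,328.80
LIFO COGS: 355 @ $5.80 + 108 @ $6.35 + 19 @ $7.80 = $2,893.00
Difference = |$2,328.80 − $2,893.00| = $564.20

$564.20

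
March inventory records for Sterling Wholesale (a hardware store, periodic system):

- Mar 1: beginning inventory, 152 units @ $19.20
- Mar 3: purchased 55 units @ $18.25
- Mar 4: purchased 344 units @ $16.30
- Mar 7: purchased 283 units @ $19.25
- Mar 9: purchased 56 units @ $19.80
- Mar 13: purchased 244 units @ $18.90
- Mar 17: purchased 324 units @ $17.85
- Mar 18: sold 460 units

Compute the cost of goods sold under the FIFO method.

Mar 18, 460 sold [FIFO — oldest first]: 152 @ $19.20 + 55 @ $18.25 + 253 @ $16.30 = $8,046.05
Ending inventory: 91 @ $16.30 + 283 @ $19.25 + 56 @ $19.80 + 244 @ $18.90 + 324 @ $17.85 = $18,434.85

COGS = $8,046.05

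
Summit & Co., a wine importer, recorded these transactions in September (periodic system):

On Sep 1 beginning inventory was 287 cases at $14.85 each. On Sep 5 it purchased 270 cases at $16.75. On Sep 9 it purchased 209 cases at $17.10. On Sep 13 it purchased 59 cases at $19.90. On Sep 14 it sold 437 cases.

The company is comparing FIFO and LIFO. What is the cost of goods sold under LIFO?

FIFO COGS: 287 @ $14.85 + 150 @ $16.75 = $6,774.45
LIFO COGS: 59 @ $19.90 + 209 @ $17.10 + 169 @ $16.75 = $7,578.75

COGS = $7,578.75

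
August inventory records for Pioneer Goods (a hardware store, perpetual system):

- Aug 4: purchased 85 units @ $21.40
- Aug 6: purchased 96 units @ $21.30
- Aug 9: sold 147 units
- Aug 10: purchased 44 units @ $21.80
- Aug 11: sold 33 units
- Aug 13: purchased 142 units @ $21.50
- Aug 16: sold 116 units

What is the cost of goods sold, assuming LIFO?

COGS = $6,349.60

Aug 9, 147 sold [LIFO — newest first]: 96 @ $21.30 + 51 @ $21.40 = $3,136.20
Aug 11, 33 sold [LIFO — newest first]: 33 @ $21.80 = $719.40
Aug 16, 116 sold [LIFO — newest first]: 116 @ $21.50 = $2,494.00
Total COGS = $3,136.20 + $719.40 + $2,494.00 = $6,349.60
Ending inventory: 34 @ $21.40 + 11 @ $21.80 + 26 @ $21.50 = $1,526.40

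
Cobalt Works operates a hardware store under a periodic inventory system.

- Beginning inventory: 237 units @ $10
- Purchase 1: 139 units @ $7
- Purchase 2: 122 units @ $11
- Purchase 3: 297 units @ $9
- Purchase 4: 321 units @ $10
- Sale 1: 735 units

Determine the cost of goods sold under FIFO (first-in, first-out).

COGS = $6,818

Sale 1 (735) [FIFO — oldest first]: 237 @ $10 + 139 @ $7 + 122 @ $11 + 237 @ $9 = $6,818
Ending inventory: 60 @ $9 + 321 @ $10 = $3,750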